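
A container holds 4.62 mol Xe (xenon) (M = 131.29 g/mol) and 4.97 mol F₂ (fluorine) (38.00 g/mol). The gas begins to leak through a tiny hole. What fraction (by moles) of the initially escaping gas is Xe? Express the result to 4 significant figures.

Effusion rate of each component ∝ n_i/√M_i (partial pressure × 1/√M).
x_Xe(eff) = (n_Xe/√M_Xe) / (n_Xe/√M_Xe + n_F₂/√M_F₂)
= (4.62/√131.29) / (4.62/√131.29 + 4.97/√38.00) = 0.4032/(0.4032 + 0.8062) = 0.3334.

0.3334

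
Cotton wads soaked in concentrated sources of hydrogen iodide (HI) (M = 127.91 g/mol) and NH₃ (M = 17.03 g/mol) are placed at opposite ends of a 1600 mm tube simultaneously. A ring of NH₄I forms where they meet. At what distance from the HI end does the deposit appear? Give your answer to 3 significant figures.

428 mm

In equal time, each gas travels a distance ∝ its rate ∝ 1/√M, so d_HI/d_NH₃ = √(M_NH₃/M_HI) = √(17.03/127.91) = 0.3649.
With d_HI + d_NH₃ = 1600 mm, d_NH₃ = 1600/(1 + 0.3649) = 1172 mm.
d_HI = 1600 − 1172 = 428 mm.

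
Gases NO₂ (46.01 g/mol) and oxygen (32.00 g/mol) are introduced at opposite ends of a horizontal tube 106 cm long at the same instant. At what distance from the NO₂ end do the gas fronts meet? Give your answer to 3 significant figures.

In equal time, each gas travels a distance ∝ its rate ∝ 1/√M, so d_NO₂/d_O₂ = √(M_O₂/M_NO₂) = √(32.00/46.01) = 0.8340.
With d_NO₂ + d_O₂ = 106 cm, d_O₂ = 106/(1 + 0.8340) = 57.80 cm.
d_NO₂ = 106 − 57.80 = 48.2 cm.

48.2 cm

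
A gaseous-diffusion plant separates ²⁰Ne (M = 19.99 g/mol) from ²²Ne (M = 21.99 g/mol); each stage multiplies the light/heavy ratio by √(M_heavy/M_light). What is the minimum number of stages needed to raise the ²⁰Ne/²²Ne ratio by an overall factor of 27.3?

Single-stage factor α = √(21.99/19.99), so ln α = ½ ln(1.10005) = 0.04768.
Need α^N ≥ 27.3 ⇒ N ≥ ln(27.3) / ln α = 3.307 / 0.04768 = 69.36.
Rounding up, N = 70 stages.

70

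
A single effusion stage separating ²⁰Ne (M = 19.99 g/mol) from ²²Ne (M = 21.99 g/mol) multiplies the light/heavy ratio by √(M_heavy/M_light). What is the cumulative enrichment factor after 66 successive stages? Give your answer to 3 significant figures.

After 66 stages the ratio has grown by (√(21.99/19.99))^66 = (21.99/19.99)^(66/2).
= 1.10005^33 = 23.3.

23.3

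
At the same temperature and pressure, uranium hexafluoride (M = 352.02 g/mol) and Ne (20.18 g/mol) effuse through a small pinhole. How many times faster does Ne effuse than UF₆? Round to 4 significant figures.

Using Graham's law: rate_Ne/rate_UF₆ = √(M_UF₆/M_Ne) = √(352.02/20.18) = √17.44 = 4.177.

4.177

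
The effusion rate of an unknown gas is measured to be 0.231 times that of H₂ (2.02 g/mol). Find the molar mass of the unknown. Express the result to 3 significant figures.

37.9 g/mol

Using Graham's law: rate_X/rate_H₂ = √(M_H₂/M_X).
0.231 = √(2.02/M_X)
M_X = 2.02 / 0.231² = 2.02 / 0.05336 = 37.9 g/mol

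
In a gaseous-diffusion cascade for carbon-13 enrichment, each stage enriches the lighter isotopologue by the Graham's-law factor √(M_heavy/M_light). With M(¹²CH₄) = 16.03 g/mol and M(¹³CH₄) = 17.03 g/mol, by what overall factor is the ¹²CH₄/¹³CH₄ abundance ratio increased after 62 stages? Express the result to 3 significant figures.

6.53

Overall factor = α^62 with α = √(17.03/16.03), i.e. (17.03/16.03)^(62/2).
= 1.06238^31 = 6.53.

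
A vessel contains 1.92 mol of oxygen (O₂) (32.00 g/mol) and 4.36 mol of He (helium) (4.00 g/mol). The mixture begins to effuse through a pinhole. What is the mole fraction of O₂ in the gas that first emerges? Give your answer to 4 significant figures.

0.1347

Effusion rate of each component ∝ n_i/√M_i (partial pressure × 1/√M).
x_O₂(eff) = (n_O₂/√M_O₂) / (n_O₂/√M_O₂ + n_He/√M_He)
= (1.92/√32.00) / (1.92/√32.00 + 4.36/√4.00) = 0.3394/(0.3394 + 2.180) = 0.1347.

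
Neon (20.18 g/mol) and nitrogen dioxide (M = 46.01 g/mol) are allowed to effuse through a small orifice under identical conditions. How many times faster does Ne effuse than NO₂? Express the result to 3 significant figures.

1.51

Graham's law gives rate_Ne/rate_NO₂ = √(M_NO₂/M_Ne) = √(46.01/20.18) = √2.280 = 1.51.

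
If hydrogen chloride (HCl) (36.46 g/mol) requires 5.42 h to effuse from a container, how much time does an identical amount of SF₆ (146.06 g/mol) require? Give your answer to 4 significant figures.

10.85 h

Since effusion rate ∝ 1/√M, t_SF₆/t_HCl = √(M_SF₆/M_HCl) = √(146.06/36.46) = √4.006 = 2.002.
So the time for SF₆ is 5.42 × 2.002 = 10.85 h.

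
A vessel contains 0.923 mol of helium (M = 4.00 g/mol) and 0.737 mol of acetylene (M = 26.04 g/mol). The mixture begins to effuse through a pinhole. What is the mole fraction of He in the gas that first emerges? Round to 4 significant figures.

Rate_i ∝ x_i/√M_i (Graham's law weighted by mole fraction), so the effusate composition follows n_i/√M_i.
Mole fraction of He in the effusate = (n_He/√M_He) / (n_He/√M_He + n_C₂H₂/√M_C₂H₂)
= (0.923/√4.00) / (0.923/√4.00 + 0.737/√26.04) = 0.4615/(0.4615 + 0.1444) = 0.7616.

0.7616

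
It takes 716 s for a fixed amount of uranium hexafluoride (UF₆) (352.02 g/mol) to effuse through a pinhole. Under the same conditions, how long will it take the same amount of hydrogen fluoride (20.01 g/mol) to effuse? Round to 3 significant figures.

171 s

Using Graham's law: t_HF/t_UF₆ = √(M_HF/M_UF₆) = √(20.01/352.02) = √0.05684 = 0.2384.
So the time for HF is 716 × 0.2384 = 171 s.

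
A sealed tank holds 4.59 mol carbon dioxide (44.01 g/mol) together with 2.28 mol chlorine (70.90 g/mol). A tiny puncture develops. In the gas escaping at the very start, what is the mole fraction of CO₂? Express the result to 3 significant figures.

Effusion rate of each component ∝ n_i/√M_i (partial pressure × 1/√M).
Mole fraction of CO₂ in the effusate = (n_CO₂/√M_CO₂) / (n_CO₂/√M_CO₂ + n_Cl₂/√M_Cl₂)
= (4.59/√44.01) / (4.59/√44.01 + 2.28/√70.90) = 0.6919/(0.6919 + 0.2708) = 0.719.

0.719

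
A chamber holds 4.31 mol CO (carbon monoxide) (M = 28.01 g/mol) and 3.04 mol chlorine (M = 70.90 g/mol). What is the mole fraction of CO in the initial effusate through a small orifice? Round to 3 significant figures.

Each component's effusion rate ∝ (its partial pressure)·(1/√M) ∝ n_i/√M_i.
So x_CO in the escaping gas = (n_CO/√M_CO) / Σ(n_i/√M_i)
= (4.31/√28.01) / (4.31/√28.01 + 3.04/√70.90) = 0.8144/(0.8144 + 0.3610) = 0.693.

0.693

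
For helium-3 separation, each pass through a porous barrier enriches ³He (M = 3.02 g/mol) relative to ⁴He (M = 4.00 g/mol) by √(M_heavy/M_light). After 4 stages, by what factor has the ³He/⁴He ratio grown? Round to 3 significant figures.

Overall factor = α^4 with α = √(4.00/3.02), i.e. (4.00/3.02)^(4/2).
= 1.32450^2 = 1.75.

1.75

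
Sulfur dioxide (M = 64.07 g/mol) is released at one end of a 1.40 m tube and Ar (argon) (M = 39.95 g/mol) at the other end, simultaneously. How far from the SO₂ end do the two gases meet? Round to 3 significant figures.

In equal time, each gas travels a distance ∝ its rate ∝ 1/√M, so d_SO₂/d_Ar = √(M_Ar/M_SO₂) = √(39.95/64.07) = 0.7896.
With d_SO₂ + d_Ar = 1.40 m, d_Ar = 1.40/(1 + 0.7896) = 0.7823 m.
d_SO₂ = 1.40 − 0.7823 = 0.618 m.

0.618 m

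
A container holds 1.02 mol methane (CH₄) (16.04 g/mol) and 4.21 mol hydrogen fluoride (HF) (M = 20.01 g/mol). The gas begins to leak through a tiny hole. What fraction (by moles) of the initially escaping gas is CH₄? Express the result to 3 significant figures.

0.213

Rate_i ∝ x_i/√M_i (Graham's law weighted by mole fraction), so the effusate composition follows n_i/√M_i.
So x_CH₄ in the escaping gas = (n_CH₄/√M_CH₄) / Σ(n_i/√M_i)
= (1.02/√16.04) / (1.02/√16.04 + 4.21/√20.01) = 0.2547/(0.2547 + 0.9411) = 0.213.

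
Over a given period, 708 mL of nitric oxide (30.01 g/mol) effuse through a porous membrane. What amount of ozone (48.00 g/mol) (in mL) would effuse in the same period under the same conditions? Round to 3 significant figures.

Using Graham's law: rate_O₃/rate_NO = √(M_NO/M_O₃) = √(30.01/48.00) = √0.6252 = 0.7907.
So the volume for O₃ is 708 × 0.7907 = 560 mL.

560 mL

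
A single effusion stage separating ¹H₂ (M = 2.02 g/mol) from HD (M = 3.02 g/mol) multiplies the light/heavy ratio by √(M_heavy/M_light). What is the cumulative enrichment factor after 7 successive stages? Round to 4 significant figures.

Overall factor = α^7 with α = √(3.02/2.02), i.e. (3.02/2.02)^(7/2).
= 1.49505^(7/2) = 4.086.

4.086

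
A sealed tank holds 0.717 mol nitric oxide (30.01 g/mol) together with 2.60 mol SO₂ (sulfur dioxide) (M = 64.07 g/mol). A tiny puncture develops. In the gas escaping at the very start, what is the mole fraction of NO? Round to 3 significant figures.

The effusion rate of species i is ∝ p_i/√M_i ∝ n_i/√M_i.
So x_NO in the escaping gas = (n_NO/√M_NO) / Σ(n_i/√M_i)
= (0.717/√30.01) / (0.717/√30.01 + 2.60/√64.07) = 0.1309/(0.1309 + 0.3248) = 0.287.

0.287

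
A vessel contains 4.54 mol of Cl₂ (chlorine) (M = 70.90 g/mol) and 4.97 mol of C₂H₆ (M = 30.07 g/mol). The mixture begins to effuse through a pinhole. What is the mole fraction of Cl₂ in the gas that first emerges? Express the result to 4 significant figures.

0.3730

Each component's effusion rate ∝ (its partial pressure)·(1/√M) ∝ n_i/√M_i.
x_Cl₂(eff) = (n_Cl₂/√M_Cl₂) / (n_Cl₂/√M_Cl₂ + n_C₂H₆/√M_C₂H₆)
= (4.54/√70.90) / (4.54/√70.90 + 4.97/√30.07) = 0.5392/(0.5392 + 0.9063) = 0.3730.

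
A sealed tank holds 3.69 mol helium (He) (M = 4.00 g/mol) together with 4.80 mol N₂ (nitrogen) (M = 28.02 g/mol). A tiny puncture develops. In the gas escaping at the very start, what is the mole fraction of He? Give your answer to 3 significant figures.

0.670

Each component's effusion rate ∝ (its partial pressure)·(1/√M) ∝ n_i/√M_i.
x_He(eff) = (n_He/√M_He) / (n_He/√M_He + n_N₂/√M_N₂)
= (3.69/√4.00) / (3.69/√4.00 + 4.80/√28.02) = 1.845/(1.845 + 0.9068) = 0.670.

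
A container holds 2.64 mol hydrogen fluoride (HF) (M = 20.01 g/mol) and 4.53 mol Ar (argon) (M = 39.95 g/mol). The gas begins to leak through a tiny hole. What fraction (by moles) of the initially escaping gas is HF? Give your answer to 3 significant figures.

0.452

Each component's effusion rate ∝ (its partial pressure)·(1/√M) ∝ n_i/√M_i.
So x_HF in the escaping gas = (n_HF/√M_HF) / Σ(n_i/√M_i)
= (2.64/√20.01) / (2.64/√20.01 + 4.53/√39.95) = 0.5902/(0.5902 + 0.7167) = 0.452.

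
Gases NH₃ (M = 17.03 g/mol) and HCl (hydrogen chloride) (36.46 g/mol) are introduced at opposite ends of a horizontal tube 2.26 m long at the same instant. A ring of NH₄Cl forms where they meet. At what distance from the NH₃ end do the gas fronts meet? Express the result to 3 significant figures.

In equal time, each gas travels a distance ∝ its rate ∝ 1/√M, so d_NH₃/d_HCl = √(M_HCl/M_NH₃) = √(36.46/17.03) = 1.463.
With d_NH₃ + d_HCl = 2.26 m, d_HCl = 2.26/(1 + 1.463) = 0.9175 m.
d_NH₃ = 2.26 − 0.9175 = 1.34 m.

1.34 m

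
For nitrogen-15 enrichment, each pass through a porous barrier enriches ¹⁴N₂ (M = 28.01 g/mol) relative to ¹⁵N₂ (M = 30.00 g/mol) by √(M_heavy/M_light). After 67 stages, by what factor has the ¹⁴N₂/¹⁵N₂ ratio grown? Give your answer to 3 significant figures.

The single-stage factor is √(M_heavy/M_light), so 67 stages give [√(30.00/28.01)]^67 = (30.00/28.01)^(67/2).
= 1.07105^(67/2) = 9.97.

9.97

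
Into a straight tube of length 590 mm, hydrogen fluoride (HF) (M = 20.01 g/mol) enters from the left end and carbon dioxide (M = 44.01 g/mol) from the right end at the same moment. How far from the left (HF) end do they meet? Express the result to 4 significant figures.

Graham's law gives d_HF/d_CO₂ = rate_HF/rate_CO₂ = √(M_CO₂/M_HF) = √(44.01/20.01) = 1.483.
With d_HF + d_CO₂ = 590 mm, d_CO₂ = 590/(1 + 1.483) = 237.6 mm.
d_HF = 590 − 237.6 = 352.4 mm.

352.4 mm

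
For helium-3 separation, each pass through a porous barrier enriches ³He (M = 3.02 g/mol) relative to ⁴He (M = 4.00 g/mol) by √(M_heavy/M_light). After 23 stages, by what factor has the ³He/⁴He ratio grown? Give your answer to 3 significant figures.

25.3

The single-stage factor is √(M_heavy/M_light), so 23 stages give [√(4.00/3.02)]^23 = (4.00/3.02)^(23/2).
= 1.32450^(23/2) = 25.3.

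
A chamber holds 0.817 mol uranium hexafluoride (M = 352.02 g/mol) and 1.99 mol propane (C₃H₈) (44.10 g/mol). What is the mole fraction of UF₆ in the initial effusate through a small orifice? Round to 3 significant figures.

Rate_i ∝ x_i/√M_i (Graham's law weighted by mole fraction), so the effusate composition follows n_i/√M_i.
x_UF₆(eff) = (n_UF₆/√M_UF₆) / (n_UF₆/√M_UF₆ + n_C₃H₈/√M_C₃H₈)
= (0.817/√352.02) / (0.817/√352.02 + 1.99/√44.10) = 0.04355/(0.04355 + 0.2997) = 0.127.

0.127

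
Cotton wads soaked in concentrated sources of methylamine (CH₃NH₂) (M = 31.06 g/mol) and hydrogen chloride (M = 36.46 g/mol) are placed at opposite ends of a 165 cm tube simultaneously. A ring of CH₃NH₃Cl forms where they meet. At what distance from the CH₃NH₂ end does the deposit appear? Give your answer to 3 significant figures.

Distances travelled in equal time are proportional to diffusion rates, so d_CH₃NH₂/d_HCl = √(M_HCl/M_CH₃NH₂) = √(36.46/31.06) = 1.083.
With d_CH₃NH₂ + d_HCl = 165 cm, d_HCl = 165/(1 + 1.083) = 79.20 cm.
d_CH₃NH₂ = 165 − 79.20 = 85.8 cm.

85.8 cm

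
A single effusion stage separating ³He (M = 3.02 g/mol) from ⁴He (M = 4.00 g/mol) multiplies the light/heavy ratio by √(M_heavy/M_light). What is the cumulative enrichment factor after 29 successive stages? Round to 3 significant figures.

58.9

After 29 stages the ratio has grown by (√(4.00/3.02))^29 = (4.00/3.02)^(29/2).
= 1.32450^(29/2) = 58.9.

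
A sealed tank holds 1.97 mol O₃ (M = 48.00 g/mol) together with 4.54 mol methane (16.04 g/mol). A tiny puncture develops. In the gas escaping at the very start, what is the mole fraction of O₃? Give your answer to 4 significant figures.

The effusion rate of species i is ∝ p_i/√M_i ∝ n_i/√M_i.
So x_O₃ in the escaping gas = (n_O₃/√M_O₃) / Σ(n_i/√M_i)
= (1.97/√48.00) / (1.97/√48.00 + 4.54/√16.04) = 0.2843/(0.2843 + 1.134) = 0.2005.

0.2005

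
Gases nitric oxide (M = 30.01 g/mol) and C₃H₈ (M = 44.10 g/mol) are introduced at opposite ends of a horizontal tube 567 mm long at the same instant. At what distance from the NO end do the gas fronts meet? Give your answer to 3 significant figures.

Distances travelled in equal time are proportional to diffusion rates, so d_NO/d_C₃H₈ = √(M_C₃H₈/M_NO) = √(44.10/30.01) = 1.212.
With d_NO + d_C₃H₈ = 567 mm, d_C₃H₈ = 567/(1 + 1.212) = 256.3 mm.
d_NO = 567 − 256.3 = 311 mm.

311 mm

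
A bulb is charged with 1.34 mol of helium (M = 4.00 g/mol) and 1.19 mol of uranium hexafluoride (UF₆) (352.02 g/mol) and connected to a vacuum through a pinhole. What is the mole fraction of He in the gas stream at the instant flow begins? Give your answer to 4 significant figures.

Rate_i ∝ x_i/√M_i (Graham's law weighted by mole fraction), so the effusate composition follows n_i/√M_i.
Mole fraction of He in the effusate = (n_He/√M_He) / (n_He/√M_He + n_UF₆/√M_UF₆)
= (1.34/√4.00) / (1.34/√4.00 + 1.19/√352.02) = 0.6700/(0.6700 + 0.06343) = 0.9135.

0.9135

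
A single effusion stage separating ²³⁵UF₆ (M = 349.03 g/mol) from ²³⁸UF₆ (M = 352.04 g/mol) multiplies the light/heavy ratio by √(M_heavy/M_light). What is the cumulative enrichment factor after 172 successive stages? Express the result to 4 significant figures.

The single-stage factor is √(M_heavy/M_light), so 172 stages give [√(352.04/349.03)]^172 = (352.04/349.03)^(172/2).
= 1.00862^86 = 2.093.

2.093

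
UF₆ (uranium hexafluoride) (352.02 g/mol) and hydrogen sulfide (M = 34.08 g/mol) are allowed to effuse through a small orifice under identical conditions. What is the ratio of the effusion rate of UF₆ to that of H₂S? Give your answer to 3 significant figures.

0.311

Using Graham's law: rate_UF₆/rate_H₂S = √(M_H₂S/M_UF₆) = √(34.08/352.02) = √0.09681 = 0.311.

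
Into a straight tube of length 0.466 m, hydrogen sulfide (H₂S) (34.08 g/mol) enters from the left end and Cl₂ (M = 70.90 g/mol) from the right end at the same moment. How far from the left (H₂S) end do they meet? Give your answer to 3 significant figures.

In equal time, each gas travels a distance ∝ its rate ∝ 1/√M, so d_H₂S/d_Cl₂ = √(M_Cl₂/M_H₂S) = √(70.90/34.08) = 1.442.
With d_H₂S + d_Cl₂ = 0.466 m, d_Cl₂ = 0.466/(1 + 1.442) = 0.1908 m.
d_H₂S = 0.466 − 0.1908 = 0.275 m.

0.275 m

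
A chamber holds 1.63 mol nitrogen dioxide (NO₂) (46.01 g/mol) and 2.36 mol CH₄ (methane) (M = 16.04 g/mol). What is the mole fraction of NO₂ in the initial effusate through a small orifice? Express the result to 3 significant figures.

0.290

The effusion rate of species i is ∝ p_i/√M_i ∝ n_i/√M_i.
Mole fraction of NO₂ in the effusate = (n_NO₂/√M_NO₂) / (n_NO₂/√M_NO₂ + n_CH₄/√M_CH₄)
= (1.63/√46.01) / (1.63/√46.01 + 2.36/√16.04) = 0.2403/(0.2403 + 0.5893) = 0.290.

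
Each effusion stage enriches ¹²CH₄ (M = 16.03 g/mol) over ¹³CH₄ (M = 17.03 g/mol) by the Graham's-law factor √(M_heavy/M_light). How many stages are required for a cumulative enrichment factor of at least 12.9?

Per stage α = (17.03/16.03)^(1/2) = 1.06238^0.5, giving ln α = 0.03026.
Need α^N ≥ 12.9 ⇒ N ≥ ln(12.9) / ln α = 2.557 / 0.03026 = 84.52.
So at least 85 stages are needed.

85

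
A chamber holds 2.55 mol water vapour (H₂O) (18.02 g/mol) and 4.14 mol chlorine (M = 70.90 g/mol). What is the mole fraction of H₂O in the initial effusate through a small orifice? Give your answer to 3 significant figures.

Effusion rate of each component ∝ n_i/√M_i (partial pressure × 1/√M).
Mole fraction of H₂O in the effusate = (n_H₂O/√M_H₂O) / (n_H₂O/√M_H₂O + n_Cl₂/√M_Cl₂)
= (2.55/√18.02) / (2.55/√18.02 + 4.14/√70.90) = 0.6007/(0.6007 + 0.4917) = 0.550.

0.550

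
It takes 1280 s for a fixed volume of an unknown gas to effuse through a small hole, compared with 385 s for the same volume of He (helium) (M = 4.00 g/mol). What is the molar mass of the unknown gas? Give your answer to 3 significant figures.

44.2 g/mol

Using Graham's law: t_X/t_He = √(M_X/M_He).
1280/385 = 3.325 = √(M_X/4.00)
M_X = 4.00 × 3.325² = 4.00 × 11.05 = 44.2 g/mol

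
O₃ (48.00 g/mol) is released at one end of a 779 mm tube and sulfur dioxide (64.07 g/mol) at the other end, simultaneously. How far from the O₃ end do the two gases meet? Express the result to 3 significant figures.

The fronts meet when d_O₃ + d_SO₂ = L with d_O₃/d_SO₂ = √(M_SO₂/M_O₃) (Graham's law). Here √(M_SO₂/M_O₃) = √(64.07/48.00) = 1.155.
With d_O₃ + d_SO₂ = 779 mm, d_SO₂ = 779/(1 + 1.155) = 361.4 mm.
d_O₃ = 779 − 361.4 = 418 mm.

418 mm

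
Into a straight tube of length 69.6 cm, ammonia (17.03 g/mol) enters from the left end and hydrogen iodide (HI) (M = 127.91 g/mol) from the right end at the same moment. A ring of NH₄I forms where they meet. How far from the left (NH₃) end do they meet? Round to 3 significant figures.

51.0 cm

The fronts meet when d_NH₃ + d_HI = L with d_NH₃/d_HI = √(M_HI/M_NH₃) (Graham's law). Here √(M_HI/M_NH₃) = √(127.91/17.03) = 2.741.
With d_NH₃ + d_HI = 69.6 cm, d_HI = 69.6/(1 + 2.741) = 18.61 cm.
d_NH₃ = 69.6 − 18.61 = 51.0 cm.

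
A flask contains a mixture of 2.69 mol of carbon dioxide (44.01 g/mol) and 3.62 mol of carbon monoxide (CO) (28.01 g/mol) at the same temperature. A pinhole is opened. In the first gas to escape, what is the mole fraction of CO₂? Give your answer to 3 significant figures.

0.372

Each component's effusion rate ∝ (its partial pressure)·(1/√M) ∝ n_i/√M_i.
So x_CO₂ in the escaping gas = (n_CO₂/√M_CO₂) / Σ(n_i/√M_i)
= (2.69/√44.01) / (2.69/√44.01 + 3.62/√28.01) = 0.4055/(0.4055 + 0.6840) = 0.372.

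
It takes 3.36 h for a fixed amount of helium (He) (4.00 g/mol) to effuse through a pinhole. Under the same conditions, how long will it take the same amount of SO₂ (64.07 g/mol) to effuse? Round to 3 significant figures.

13.4 h

Graham's law gives t_SO₂/t_He = √(M_SO₂/M_He) = √(64.07/4.00) = √16.02 = 4.002.
So the time for SO₂ is 3.36 × 4.002 = 13.4 h.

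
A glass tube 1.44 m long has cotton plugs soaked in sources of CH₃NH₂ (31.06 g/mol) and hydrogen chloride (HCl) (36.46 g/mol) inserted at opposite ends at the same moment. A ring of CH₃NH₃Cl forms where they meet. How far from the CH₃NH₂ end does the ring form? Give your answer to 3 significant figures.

The fronts meet when d_CH₃NH₂ + d_HCl = L with d_CH₃NH₂/d_HCl = √(M_HCl/M_CH₃NH₂) (Graham's law). Here √(M_HCl/M_CH₃NH₂) = √(36.46/31.06) = 1.083.
With d_CH₃NH₂ + d_HCl = 1.44 m, d_HCl = 1.44/(1 + 1.083) = 0.6912 m.
d_CH₃NH₂ = 1.44 − 0.6912 = 0.749 m.

0.749 m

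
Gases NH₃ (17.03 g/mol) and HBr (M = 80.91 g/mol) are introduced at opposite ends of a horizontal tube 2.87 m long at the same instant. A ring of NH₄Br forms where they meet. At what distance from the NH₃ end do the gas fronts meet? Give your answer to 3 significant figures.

1.97 m

In equal time, each gas travels a distance ∝ its rate ∝ 1/√M, so d_NH₃/d_HBr = √(M_HBr/M_NH₃) = √(80.91/17.03) = 2.180.
With d_NH₃ + d_HBr = 2.87 m, d_HBr = 2.87/(1 + 2.180) = 0.9026 m.
d_NH₃ = 2.87 − 0.9026 = 1.97 m.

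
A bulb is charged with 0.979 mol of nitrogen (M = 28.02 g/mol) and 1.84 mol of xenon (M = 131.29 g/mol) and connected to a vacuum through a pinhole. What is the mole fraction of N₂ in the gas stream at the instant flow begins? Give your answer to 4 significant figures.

0.5353

Each component's effusion rate ∝ (its partial pressure)·(1/√M) ∝ n_i/√M_i.
Mole fraction of N₂ in the effusate = (n_N₂/√M_N₂) / (n_N₂/√M_N₂ + n_Xe/√M_Xe)
= (0.979/√28.02) / (0.979/√28.02 + 1.84/√131.29) = 0.1849/(0.1849 + 0.1606) = 0.5353.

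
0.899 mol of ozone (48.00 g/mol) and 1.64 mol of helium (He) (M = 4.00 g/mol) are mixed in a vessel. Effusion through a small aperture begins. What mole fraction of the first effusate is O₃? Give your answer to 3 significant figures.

The effusion rate of species i is ∝ p_i/√M_i ∝ n_i/√M_i.
x_O₃(eff) = (n_O₃/√M_O₃) / (n_O₃/√M_O₃ + n_He/√M_He)
= (0.899/√48.00) / (0.899/√48.00 + 1.64/√4.00) = 0.1298/(0.1298 + 0.8200) = 0.137.

0.137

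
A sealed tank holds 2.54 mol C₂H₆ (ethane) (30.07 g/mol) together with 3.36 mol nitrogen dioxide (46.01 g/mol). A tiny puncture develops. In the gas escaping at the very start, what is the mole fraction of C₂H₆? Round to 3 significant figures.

Rate_i ∝ x_i/√M_i (Graham's law weighted by mole fraction), so the effusate composition follows n_i/√M_i.
x_C₂H₆(eff) = (n_C₂H₆/√M_C₂H₆) / (n_C₂H₆/√M_C₂H₆ + n_NO₂/√M_NO₂)
= (2.54/√30.07) / (2.54/√30.07 + 3.36/√46.01) = 0.4632/(0.4632 + 0.4954) = 0.483.

0.483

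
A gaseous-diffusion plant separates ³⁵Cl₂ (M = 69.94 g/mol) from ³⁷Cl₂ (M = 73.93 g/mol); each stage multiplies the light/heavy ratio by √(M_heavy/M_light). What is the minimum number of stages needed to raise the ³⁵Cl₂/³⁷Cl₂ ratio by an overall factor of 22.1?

Per stage α = (73.93/69.94)^(1/2) = 1.05705^0.5, giving ln α = 0.02774.
Need α^N ≥ 22.1 ⇒ N ≥ ln(22.1) / ln α = 3.096 / 0.02774 = 111.59.
Minimum whole number of stages: N = 112.

112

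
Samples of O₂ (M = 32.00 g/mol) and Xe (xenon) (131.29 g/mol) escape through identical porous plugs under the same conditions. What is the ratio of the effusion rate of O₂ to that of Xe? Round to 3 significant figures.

2.03

Graham's law gives rate_O₂/rate_Xe = √(M_Xe/M_O₂) = √(131.29/32.00) = √4.103 = 2.03.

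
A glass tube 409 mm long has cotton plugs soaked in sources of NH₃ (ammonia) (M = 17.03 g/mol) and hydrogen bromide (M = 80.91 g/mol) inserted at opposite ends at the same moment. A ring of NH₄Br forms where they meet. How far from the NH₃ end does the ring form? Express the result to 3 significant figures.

Graham's law gives d_NH₃/d_HBr = rate_NH₃/rate_HBr = √(M_HBr/M_NH₃) = √(80.91/17.03) = 2.180.
With d_NH₃ + d_HBr = 409 mm, d_HBr = 409/(1 + 2.180) = 128.6 mm.
d_NH₃ = 409 − 128.6 = 280 mm.

280 mm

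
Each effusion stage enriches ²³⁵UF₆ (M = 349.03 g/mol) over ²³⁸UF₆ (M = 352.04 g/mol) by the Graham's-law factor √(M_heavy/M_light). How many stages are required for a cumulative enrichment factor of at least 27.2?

770

Per stage α = (352.04/349.03)^(1/2) = 1.00862^0.5, giving ln α = 0.004293.
Need α^N ≥ 27.2 ⇒ N ≥ ln(27.2) / ln α = 3.303 / 0.004293 = 769.36.
So at least 770 stages are needed.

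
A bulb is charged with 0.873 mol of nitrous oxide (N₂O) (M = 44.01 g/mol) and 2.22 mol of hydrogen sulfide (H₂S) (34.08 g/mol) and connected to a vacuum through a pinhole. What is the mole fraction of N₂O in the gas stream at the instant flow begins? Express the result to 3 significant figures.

Rate_i ∝ x_i/√M_i (Graham's law weighted by mole fraction), so the effusate composition follows n_i/√M_i.
So x_N₂O in the escaping gas = (n_N₂O/√M_N₂O) / Σ(n_i/√M_i)
= (0.873/√44.01) / (0.873/√44.01 + 2.22/√34.08) = 0.1316/(0.1316 + 0.3803) = 0.257.

0.257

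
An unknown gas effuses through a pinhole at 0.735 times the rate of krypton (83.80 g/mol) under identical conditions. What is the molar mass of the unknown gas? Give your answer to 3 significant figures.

155 g/mol

Using Graham's law: rate_X/rate_Kr = √(M_Kr/M_X).
0.735 = √(83.80/M_X)
M_X = 83.80 / 0.735² = 83.80 / 0.5402 = 155 g/mol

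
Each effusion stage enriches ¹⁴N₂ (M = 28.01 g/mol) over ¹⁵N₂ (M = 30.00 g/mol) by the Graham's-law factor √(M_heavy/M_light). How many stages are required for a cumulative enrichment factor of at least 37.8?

With α = √(30.00/28.01) per stage, ln α = ½ ln(1.07105) = 0.03432.
Need α^N ≥ 37.8 ⇒ N ≥ ln(37.8) / ln α = 3.632 / 0.03432 = 105.84.
Rounding up, N = 106 stages.

106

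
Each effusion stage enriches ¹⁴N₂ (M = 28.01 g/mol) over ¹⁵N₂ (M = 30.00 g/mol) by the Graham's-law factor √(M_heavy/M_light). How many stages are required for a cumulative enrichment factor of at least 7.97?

Per stage α = (30.00/28.01)^(1/2) = 1.07105^0.5, giving ln α = 0.03432.
Need α^N ≥ 7.97 ⇒ N ≥ ln(7.97) / ln α = 2.076 / 0.03432 = 60.48.
So at least 61 stages are needed.

61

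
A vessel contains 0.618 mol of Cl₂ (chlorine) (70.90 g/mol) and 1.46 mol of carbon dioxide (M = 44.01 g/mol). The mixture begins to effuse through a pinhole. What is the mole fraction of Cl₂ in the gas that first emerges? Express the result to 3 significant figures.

0.250

Rate_i ∝ x_i/√M_i (Graham's law weighted by mole fraction), so the effusate composition follows n_i/√M_i.
x_Cl₂(eff) = (n_Cl₂/√M_Cl₂) / (n_Cl₂/√M_Cl₂ + n_CO₂/√M_CO₂)
= (0.618/√70.90) / (0.618/√70.90 + 1.46/√44.01) = 0.07339/(0.07339 + 0.2201) = 0.250.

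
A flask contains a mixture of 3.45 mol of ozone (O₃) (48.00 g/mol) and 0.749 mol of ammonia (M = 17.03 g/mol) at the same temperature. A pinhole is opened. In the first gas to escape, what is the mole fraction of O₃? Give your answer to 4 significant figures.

0.7329

The effusion rate of species i is ∝ p_i/√M_i ∝ n_i/√M_i.
x_O₃(eff) = (n_O₃/√M_O₃) / (n_O₃/√M_O₃ + n_NH₃/√M_NH₃)
= (3.45/√48.00) / (3.45/√48.00 + 0.749/√17.03) = 0.4980/(0.4980 + 0.1815) = 0.7329.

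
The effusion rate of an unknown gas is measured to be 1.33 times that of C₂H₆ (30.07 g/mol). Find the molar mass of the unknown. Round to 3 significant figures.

17.0 g/mol

Using Graham's law: rate_X/rate_C₂H₆ = √(M_C₂H₆/M_X).
1.33 = √(30.07/M_X)
M_X = 30.07 / 1.33² = 30.07 / 1.769 = 17.0 g/mol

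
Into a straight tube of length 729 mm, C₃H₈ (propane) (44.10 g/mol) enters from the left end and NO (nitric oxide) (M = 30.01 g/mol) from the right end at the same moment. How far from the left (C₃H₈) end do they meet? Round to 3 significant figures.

330 mm

In equal time, each gas travels a distance ∝ its rate ∝ 1/√M, so d_C₃H₈/d_NO = √(M_NO/M_C₃H₈) = √(30.01/44.10) = 0.8249.
With d_C₃H₈ + d_NO = 729 mm, d_NO = 729/(1 + 0.8249) = 399.5 mm.
d_C₃H₈ = 729 − 399.5 = 330 mm.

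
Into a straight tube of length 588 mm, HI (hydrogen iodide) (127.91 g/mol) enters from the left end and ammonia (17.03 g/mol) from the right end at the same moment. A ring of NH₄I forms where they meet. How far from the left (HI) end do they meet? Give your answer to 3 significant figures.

157 mm

Distances travelled in equal time are proportional to diffusion rates, so d_HI/d_NH₃ = √(M_NH₃/M_HI) = √(17.03/127.91) = 0.3649.
With d_HI + d_NH₃ = 588 mm, d_NH₃ = 588/(1 + 0.3649) = 430.8 mm.
d_HI = 588 − 430.8 = 157 mm.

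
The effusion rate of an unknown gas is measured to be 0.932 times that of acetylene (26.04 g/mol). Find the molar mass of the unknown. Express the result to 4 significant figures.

Since effusion rate ∝ 1/√M, rate_X/rate_C₂H₂ = √(M_C₂H₂/M_X).
0.932 = √(26.04/M_X)
M_X = 26.04 / 0.932² = 26.04 / 0.8686 = 29.98 g/mol

29.98 g/mol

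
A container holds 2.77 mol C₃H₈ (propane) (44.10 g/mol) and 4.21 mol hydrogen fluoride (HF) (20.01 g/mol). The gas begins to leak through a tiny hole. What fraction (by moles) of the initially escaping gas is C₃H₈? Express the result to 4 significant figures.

Rate_i ∝ x_i/√M_i (Graham's law weighted by mole fraction), so the effusate composition follows n_i/√M_i.
x_C₃H₈(eff) = (n_C₃H₈/√M_C₃H₈) / (n_C₃H₈/√M_C₃H₈ + n_HF/√M_HF)
= (2.77/√44.10) / (2.77/√44.10 + 4.21/√20.01) = 0.4171/(0.4171 + 0.9411) = 0.3071.

0.3071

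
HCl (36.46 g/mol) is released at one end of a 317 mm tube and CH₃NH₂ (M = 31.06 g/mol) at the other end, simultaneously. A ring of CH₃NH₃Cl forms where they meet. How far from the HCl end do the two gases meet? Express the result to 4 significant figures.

In equal time, each gas travels a distance ∝ its rate ∝ 1/√M, so d_HCl/d_CH₃NH₂ = √(M_CH₃NH₂/M_HCl) = √(31.06/36.46) = 0.9230.
With d_HCl + d_CH₃NH₂ = 317 mm, d_CH₃NH₂ = 317/(1 + 0.9230) = 164.8 mm.
d_HCl = 317 − 164.8 = 152.2 mm.

152.2 mm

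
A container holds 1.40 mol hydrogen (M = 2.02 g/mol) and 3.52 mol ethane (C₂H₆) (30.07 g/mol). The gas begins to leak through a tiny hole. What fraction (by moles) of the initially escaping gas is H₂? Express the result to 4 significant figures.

0.6055

Rate_i ∝ x_i/√M_i (Graham's law weighted by mole fraction), so the effusate composition follows n_i/√M_i.
So x_H₂ in the escaping gas = (n_H₂/√M_H₂) / Σ(n_i/√M_i)
= (1.40/√2.02) / (1.40/√2.02 + 3.52/√30.07) = 0.9850/(0.9850 + 0.6419) = 0.6055.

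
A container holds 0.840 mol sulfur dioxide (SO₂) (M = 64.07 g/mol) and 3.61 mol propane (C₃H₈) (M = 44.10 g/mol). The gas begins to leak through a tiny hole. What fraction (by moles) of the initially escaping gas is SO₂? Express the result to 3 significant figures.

Effusion rate of each component ∝ n_i/√M_i (partial pressure × 1/√M).
So x_SO₂ in the escaping gas = (n_SO₂/√M_SO₂) / Σ(n_i/√M_i)
= (0.840/√64.07) / (0.840/√64.07 + 3.61/√44.10) = 0.1049/(0.1049 + 0.5436) = 0.162.

0.162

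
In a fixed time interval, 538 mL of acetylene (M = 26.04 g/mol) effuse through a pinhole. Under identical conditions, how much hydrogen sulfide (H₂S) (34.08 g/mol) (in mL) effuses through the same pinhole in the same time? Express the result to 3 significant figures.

Using Graham's law: rate_H₂S/rate_C₂H₂ = √(M_C₂H₂/M_H₂S) = √(26.04/34.08) = √0.7641 = 0.8741.
So the volume for H₂S is 538 × 0.8741 = 470 mL.

470 mL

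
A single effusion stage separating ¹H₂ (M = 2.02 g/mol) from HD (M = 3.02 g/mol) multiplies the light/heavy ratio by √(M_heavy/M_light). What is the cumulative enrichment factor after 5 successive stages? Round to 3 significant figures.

2.73

Each stage multiplies the ratio by α = √(3.02/2.02), so after 5 stages the overall factor is α^5 = (3.02/2.02)^(5/2).
= 1.49505^(5/2) = 2.73.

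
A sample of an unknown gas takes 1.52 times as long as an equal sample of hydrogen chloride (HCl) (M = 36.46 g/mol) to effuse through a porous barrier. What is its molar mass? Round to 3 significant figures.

84.2 g/mol

By Graham's law, t_X/t_HCl = √(M_X/M_HCl).
1.52 = √(M_X/36.46)
M_X = 36.46 × 1.52² = 36.46 × 2.310 = 84.2 g/mol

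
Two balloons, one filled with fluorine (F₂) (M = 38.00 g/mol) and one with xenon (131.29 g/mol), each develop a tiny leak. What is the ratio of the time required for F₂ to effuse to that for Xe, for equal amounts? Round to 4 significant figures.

By Graham's law, t_F₂/t_Xe = √(M_F₂/M_Xe) = √(38.00/131.29) = √0.2894 = 0.5380.

0.5380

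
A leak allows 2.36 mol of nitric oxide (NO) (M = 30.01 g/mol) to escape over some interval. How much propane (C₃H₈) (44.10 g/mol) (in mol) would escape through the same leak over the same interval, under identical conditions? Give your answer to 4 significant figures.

From Graham's law, rate_C₃H₈/rate_NO = √(M_NO/M_C₃H₈) = √(30.01/44.10) = √0.6805 = 0.8249.
So the amount for C₃H₈ is 2.36 × 0.8249 = 1.947 mol.

1.947 mol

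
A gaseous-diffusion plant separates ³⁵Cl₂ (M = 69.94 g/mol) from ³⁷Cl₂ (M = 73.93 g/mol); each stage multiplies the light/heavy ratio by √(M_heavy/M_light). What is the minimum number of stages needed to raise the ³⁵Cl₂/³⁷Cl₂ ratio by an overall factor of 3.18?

42

Single-stage factor α = √(73.93/69.94), so ln α = ½ ln(1.05705) = 0.02774.
Need α^N ≥ 3.18 ⇒ N ≥ ln(3.18) / ln α = 1.157 / 0.02774 = 41.70.
Rounding up, N = 42 stages.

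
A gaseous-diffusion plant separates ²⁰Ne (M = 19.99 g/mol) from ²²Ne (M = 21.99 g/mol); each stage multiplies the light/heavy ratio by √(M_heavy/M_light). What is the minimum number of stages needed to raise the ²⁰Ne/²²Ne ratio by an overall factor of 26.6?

69

Single-stage factor α = √(21.99/19.99), so ln α = ½ ln(1.10005) = 0.04768.
Need α^N ≥ 26.6 ⇒ N ≥ ln(26.6) / ln α = 3.281 / 0.04768 = 68.81.
So at least 69 stages are needed.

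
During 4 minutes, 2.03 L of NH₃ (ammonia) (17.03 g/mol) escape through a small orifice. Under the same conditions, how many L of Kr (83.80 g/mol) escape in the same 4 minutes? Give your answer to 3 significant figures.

Since effusion rate ∝ 1/√M, rate_Kr/rate_NH₃ = √(M_NH₃/M_Kr) = √(17.03/83.80) = √0.2032 = 0.4508.
So the volume for Kr is 2.03 × 0.4508 = 0.915 L.

0.915 L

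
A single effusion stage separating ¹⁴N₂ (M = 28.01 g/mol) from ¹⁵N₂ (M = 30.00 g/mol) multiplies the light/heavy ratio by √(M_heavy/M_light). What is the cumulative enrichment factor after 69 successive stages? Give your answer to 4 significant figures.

10.68

The single-stage factor is √(M_heavy/M_light), so 69 stages give [√(30.00/28.01)]^69 = (30.00/28.01)^(69/2).
= 1.07105^(69/2) = 10.68.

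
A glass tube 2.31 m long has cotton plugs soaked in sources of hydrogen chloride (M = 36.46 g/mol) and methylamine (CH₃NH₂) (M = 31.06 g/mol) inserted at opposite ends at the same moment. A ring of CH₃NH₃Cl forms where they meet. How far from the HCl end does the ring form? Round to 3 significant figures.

Distances travelled in equal time are proportional to diffusion rates, so d_HCl/d_CH₃NH₂ = √(M_CH₃NH₂/M_HCl) = √(31.06/36.46) = 0.9230.
With d_HCl + d_CH₃NH₂ = 2.31 m, d_CH₃NH₂ = 2.31/(1 + 0.9230) = 1.201 m.
d_HCl = 2.31 − 1.201 = 1.11 m.

1.11 m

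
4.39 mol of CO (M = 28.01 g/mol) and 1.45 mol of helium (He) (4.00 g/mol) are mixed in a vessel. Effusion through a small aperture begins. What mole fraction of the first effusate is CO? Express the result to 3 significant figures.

0.534

Each component's effusion rate ∝ (its partial pressure)·(1/√M) ∝ n_i/√M_i.
Mole fraction of CO in the effusate = (n_CO/√M_CO) / (n_CO/√M_CO + n_He/√M_He)
= (4.39/√28.01) / (4.39/√28.01 + 1.45/√4.00) = 0.8295/(0.8295 + 0.7250) = 0.534.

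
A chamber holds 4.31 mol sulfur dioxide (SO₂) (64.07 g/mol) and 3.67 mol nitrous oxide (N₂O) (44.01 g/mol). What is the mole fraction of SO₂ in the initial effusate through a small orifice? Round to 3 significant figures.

0.493

Each component's effusion rate ∝ (its partial pressure)·(1/√M) ∝ n_i/√M_i.
So x_SO₂ in the escaping gas = (n_SO₂/√M_SO₂) / Σ(n_i/√M_i)
= (4.31/√64.07) / (4.31/√64.07 + 3.67/√44.01) = 0.5385/(0.5385 + 0.5532) = 0.493.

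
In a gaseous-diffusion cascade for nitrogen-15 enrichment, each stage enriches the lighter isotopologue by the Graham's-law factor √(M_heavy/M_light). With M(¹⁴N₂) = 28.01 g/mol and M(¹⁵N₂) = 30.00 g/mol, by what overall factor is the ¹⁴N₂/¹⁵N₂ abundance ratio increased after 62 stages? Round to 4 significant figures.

8.396

Each stage multiplies the ratio by α = √(30.00/28.01), so after 62 stages the overall factor is α^62 = (30.00/28.01)^(62/2).
= 1.07105^31 = 8.396.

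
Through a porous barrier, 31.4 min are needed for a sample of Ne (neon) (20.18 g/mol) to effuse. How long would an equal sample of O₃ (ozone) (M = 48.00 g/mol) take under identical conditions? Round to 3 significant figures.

Graham's law gives t_O₃/t_Ne = √(M_O₃/M_Ne) = √(48.00/20.18) = √2.379 = 1.542.
So the time for O₃ is 31.4 × 1.542 = 48.4 min.

48.4 min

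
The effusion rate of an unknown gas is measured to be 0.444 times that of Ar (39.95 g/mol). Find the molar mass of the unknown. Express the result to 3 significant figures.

Using Graham's law: rate_X/rate_Ar = √(M_Ar/M_X).
0.444 = √(39.95/M_X)
M_X = 39.95 / 0.444² = 39.95 / 0.1971 = 203 g/mol

203 g/mol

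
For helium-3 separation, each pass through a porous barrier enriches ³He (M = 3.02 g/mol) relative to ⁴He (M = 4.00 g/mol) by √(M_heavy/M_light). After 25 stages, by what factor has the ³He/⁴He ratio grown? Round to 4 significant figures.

33.55

Overall factor = α^25 with α = √(4.00/3.02), i.e. (4.00/3.02)^(25/2).
= 1.32450^(25/2) = 33.55.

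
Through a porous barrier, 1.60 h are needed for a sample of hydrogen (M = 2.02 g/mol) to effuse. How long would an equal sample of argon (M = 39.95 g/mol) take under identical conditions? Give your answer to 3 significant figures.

7.12 h

By Graham's law, t_Ar/t_H₂ = √(M_Ar/M_H₂) = √(39.95/2.02) = √19.78 = 4.447.
So the time for Ar is 1.60 × 4.447 = 7.12 h.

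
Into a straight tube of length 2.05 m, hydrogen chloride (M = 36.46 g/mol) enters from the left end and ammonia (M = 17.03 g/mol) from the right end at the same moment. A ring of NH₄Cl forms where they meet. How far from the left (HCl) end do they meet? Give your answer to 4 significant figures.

The fronts meet when d_HCl + d_NH₃ = L with d_HCl/d_NH₃ = √(M_NH₃/M_HCl) (Graham's law). Here √(M_NH₃/M_HCl) = √(17.03/36.46) = 0.6834.
With d_HCl + d_NH₃ = 2.05 m, d_NH₃ = 2.05/(1 + 0.6834) = 1.218 m.
d_HCl = 2.05 − 1.218 = 0.8323 m.

0.8323 m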